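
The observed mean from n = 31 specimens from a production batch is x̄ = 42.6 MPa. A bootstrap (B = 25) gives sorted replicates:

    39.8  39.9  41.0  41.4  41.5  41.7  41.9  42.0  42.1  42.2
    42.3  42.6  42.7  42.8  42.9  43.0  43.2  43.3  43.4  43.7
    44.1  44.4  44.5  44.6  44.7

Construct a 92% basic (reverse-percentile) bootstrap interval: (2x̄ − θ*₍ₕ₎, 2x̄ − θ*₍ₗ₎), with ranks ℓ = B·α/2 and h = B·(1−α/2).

(40.6, 45.4)

Percentile endpoints at ranks 1 and 24: θ*₍1₎ = 39.8, θ*₍24₎ = 44.6.
Basic interval reflects these around x̄:
  lower = 2 × 42.6 − 44.6 = 40.6
  upper = 2 × 42.6 − 39.8 = 45.4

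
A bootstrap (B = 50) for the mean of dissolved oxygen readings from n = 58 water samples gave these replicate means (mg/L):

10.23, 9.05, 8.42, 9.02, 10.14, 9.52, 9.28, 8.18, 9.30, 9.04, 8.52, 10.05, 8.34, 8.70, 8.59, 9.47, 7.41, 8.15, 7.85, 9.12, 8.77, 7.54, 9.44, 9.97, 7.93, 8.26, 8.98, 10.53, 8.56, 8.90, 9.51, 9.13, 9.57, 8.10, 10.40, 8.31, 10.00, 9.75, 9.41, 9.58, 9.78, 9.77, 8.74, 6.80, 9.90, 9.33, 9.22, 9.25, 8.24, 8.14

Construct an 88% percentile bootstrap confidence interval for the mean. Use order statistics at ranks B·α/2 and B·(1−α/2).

(7.54, 10.14)

Sorted replicates: 6.80, 7.41, 7.54, 7.85, 7.93, 8.10, 8.14, 8.15, 8.18, 8.24, 8.26, 8.31, 8.34, 8.42, 8.52, 8.56, 8.59, 8.70, 8.74, 8.77, 8.90, 8.98, 9.02, 9.04, 9.05, 9.12, 9.13, 9.22, 9.25, 9.28, 9.30, 9.33, 9.41, 9.44, 9.47, 9.51, 9.52, 9.57, 9.58, 9.75, 9.77, 9.78, 9.90, 9.97, 10.00, 10.05, 10.14, 10.23, 10.40, 10.53
α = 0.12; lower rank = 50 × 0.060 = 3; upper rank = 50 × 0.940 = 47.
The 3rd smallest replicate is 7.54; the 47th is 10.14.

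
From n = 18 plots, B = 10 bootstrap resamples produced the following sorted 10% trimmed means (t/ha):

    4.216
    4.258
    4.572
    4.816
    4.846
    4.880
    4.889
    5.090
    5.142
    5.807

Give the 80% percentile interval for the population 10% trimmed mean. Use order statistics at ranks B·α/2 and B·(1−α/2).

α = 0.20; lower rank = 10 × 0.100 = 1; upper rank = 10 × 0.900 = 9.
The 1st smallest replicate is 4.216; the 9th is 5.142.

(4.216, 5.142)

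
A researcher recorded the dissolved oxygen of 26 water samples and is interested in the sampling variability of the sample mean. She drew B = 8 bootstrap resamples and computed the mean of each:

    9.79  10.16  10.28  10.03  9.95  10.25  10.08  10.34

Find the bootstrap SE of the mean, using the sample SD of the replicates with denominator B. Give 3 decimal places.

Bootstrap SE is the standard deviation of the 8 replicate means.
Mean of replicates: (9.79 + 10.16 + 10.28 + 10.03 + 9.95 + 10.25 + 10.08 + 10.34) / 8 = 80.8800 / 8 = 10.1100
Sum of squared deviations: (−0.3200)² + (+0.0500)² + (+0.1700)² + (−0.0800)² + (−0.1600)² + (+0.1400)² + (−0.0300)² + (+0.2300)² = 0.2392
Variance = 0.2392 / 8 = 0.0299
SE* = √0.0299

SE* = 0.173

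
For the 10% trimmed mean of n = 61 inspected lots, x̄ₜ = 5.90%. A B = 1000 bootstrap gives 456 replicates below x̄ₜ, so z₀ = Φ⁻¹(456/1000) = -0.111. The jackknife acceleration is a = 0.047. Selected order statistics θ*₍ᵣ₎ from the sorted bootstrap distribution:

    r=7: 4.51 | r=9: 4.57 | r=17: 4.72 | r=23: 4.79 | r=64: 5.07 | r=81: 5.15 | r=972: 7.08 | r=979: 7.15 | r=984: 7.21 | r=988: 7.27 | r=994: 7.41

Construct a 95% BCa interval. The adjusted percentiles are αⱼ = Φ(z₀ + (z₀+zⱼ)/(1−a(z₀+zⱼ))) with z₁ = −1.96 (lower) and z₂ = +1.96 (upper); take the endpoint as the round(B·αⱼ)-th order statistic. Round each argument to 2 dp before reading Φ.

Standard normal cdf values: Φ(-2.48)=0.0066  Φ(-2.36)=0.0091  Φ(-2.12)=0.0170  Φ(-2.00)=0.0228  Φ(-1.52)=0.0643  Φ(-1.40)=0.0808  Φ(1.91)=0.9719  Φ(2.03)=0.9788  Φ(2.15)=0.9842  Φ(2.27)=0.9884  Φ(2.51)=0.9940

Lower: z₀ + z₁ = -0.111 + (-1.960) = -2.071; 1 − a(z₀+z₁) = 1 − (0.047)(-2.071) = 1.0973; argument = -0.111 + (-2.071)/1.0973 = -1.9983 → -2.00.
α₁ = Φ(-2.00) = 0.0228; rank = round(1000 × 0.0228) = 23; θ*₍23₎ = 4.79.
Upper: z₀ + z₂ = 1.849; 1 − a(z₀+z₂) = 0.9131; argument = 1.9140 → 1.91; α₂ = 0.9719; rank = 972; θ*₍972₎ = 7.08.

(4.79, 7.08)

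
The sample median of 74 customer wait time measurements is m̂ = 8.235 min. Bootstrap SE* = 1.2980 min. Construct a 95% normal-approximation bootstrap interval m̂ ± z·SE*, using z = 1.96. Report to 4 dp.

(5.6909, 10.7791)

Margin = 1.96 × 1.2980 = 2.54408
Interval: 8.235 ± 2.54408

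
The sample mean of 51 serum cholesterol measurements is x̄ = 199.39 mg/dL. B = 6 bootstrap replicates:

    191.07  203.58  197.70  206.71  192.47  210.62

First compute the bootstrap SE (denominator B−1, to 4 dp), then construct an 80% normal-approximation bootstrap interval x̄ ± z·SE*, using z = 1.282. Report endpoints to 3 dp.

Mean of replicates = 200.3583; sum of squared deviations = 311.5903; SE* = √(311.5903/5) = 7.8942
Margin = 1.282 × 7.8942 = 10.1204
Interval: 199.39 ± 10.1204

(189.270, 209.510)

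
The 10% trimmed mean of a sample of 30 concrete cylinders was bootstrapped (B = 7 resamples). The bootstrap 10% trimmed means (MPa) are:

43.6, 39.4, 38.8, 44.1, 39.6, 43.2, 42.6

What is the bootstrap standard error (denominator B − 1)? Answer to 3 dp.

Bootstrap SE is the standard deviation of the 7 replicate 10% trimmed means.
Mean of replicates: (43.6 + 39.4 + 38.8 + 44.1 + 39.6 + 43.2 + 42.6) / 7 = 291.3000 / 7 = 41.6143
Sum of squared deviations: (+1.9857)² + (−2.2143)² + (−2.8143)² + (+2.4857)² + (−2.0143)² + (+1.5857)² + (+0.9857)² = 30.4886
Variance = 30.4886 / 6 = 5.0814
SE* = √5.0814

SE* = 2.254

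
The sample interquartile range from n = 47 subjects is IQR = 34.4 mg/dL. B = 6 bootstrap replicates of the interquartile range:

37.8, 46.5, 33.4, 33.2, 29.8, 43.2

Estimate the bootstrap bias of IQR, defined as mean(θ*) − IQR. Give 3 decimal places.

mean(θ*) = (37.8 + 46.5 + 33.4 + 33.2 + 29.8 + 43.2) / 6 = 37.3167
bias = 37.3167 − 34.4

bias = +2.917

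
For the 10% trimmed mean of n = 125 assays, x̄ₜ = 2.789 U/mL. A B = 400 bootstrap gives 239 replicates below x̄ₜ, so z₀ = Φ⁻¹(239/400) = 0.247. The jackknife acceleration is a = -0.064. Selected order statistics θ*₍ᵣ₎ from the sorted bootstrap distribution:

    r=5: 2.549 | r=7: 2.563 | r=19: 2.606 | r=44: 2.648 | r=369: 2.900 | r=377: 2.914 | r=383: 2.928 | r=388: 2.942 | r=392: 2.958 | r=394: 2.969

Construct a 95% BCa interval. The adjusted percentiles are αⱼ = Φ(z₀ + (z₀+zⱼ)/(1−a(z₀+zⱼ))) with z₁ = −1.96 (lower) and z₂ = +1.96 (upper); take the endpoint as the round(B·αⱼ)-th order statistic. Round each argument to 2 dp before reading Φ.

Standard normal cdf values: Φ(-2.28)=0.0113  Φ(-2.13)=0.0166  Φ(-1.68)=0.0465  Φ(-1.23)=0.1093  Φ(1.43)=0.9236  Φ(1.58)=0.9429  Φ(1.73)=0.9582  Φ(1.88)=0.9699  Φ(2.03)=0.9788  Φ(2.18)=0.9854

Lower: z₀ + z₁ = 0.247 + (-1.960) = -1.713; 1 − a(z₀+z₁) = 1 − (-0.064)(-1.713) = 0.8904; argument = 0.247 + (-1.713)/0.8904 = -1.6769 → -1.68.
α₁ = Φ(-1.68) = 0.0465; rank = round(400 × 0.0465) = 19; θ*₍19₎ = 2.606.
Upper: z₀ + z₂ = 2.207; 1 − a(z₀+z₂) = 1.1412; argument = 2.1808 → 2.18; α₂ = 0.9854; rank = 394; θ*₍394₎ = 2.969.

(2.606, 2.969)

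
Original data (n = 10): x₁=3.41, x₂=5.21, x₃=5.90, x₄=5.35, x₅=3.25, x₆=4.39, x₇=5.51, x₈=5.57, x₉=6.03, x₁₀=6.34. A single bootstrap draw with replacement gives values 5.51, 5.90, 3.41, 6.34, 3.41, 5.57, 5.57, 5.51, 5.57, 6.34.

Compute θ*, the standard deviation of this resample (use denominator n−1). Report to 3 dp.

θ* = 1.053

Mean = 5.3130; sum of squared deviations = 9.9726
s² = 9.9726 / 9 = 1.1081
s = √1.1081 = 1.053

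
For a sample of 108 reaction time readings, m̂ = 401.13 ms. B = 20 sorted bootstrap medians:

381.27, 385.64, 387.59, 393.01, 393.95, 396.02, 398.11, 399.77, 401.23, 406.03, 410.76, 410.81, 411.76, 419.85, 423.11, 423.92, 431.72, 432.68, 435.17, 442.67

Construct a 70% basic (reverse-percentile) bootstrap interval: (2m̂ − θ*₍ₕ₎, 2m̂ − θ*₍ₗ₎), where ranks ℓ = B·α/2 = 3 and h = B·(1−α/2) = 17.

(370.54, 414.67)

Percentile endpoints at ranks 3 and 17: θ*₍3₎ = 387.59, θ*₍17₎ = 431.72.
Basic interval reflects these around m̂:
  lower = 2 × 401.13 − 431.72 = 370.54
  upper = 2 × 401.13 − 387.59 = 414.67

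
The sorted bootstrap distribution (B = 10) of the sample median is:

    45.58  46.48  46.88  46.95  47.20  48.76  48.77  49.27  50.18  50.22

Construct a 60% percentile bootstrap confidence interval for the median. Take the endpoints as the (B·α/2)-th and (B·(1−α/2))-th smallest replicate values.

(46.48, 49.27)

α = 0.40; lower rank = 10 × 0.200 = 2; upper rank = 10 × 0.800 = 8.
The 2nd smallest replicate is 46.48; the 8th is 49.27.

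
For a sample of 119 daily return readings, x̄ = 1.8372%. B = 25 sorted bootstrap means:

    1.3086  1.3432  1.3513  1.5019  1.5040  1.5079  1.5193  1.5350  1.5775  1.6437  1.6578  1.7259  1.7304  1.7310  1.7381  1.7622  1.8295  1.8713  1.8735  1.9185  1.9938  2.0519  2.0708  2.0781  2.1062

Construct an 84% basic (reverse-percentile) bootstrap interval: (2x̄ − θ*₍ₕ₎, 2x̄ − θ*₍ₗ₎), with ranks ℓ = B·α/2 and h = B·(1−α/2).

(1.6036, 2.3312)

Percentile endpoints at ranks 2 and 23: θ*₍2₎ = 1.3432, θ*₍23₎ = 2.0708.
Basic interval reflects these around x̄:
  lower = 2 × 1.8372 − 2.0708 = 1.6036
  upper = 2 × 1.8372 − 1.3432 = 2.3312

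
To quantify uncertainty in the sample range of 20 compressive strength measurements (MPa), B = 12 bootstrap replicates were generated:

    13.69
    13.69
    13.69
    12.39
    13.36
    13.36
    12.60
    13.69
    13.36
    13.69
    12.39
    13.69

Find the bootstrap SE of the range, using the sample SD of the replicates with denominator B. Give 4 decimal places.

Bootstrap SE is the standard deviation of the 12 replicate ranges.
Mean of replicates: (13.69 + 13.69 + 13.69 + 12.39 + 13.36 + 13.36 + 12.60 + 13.69 + 13.36 + 13.69 + 12.39 + 13.69) / 12 = 159.60000 / 12 = 13.30000
Sum of squared deviations: (+0.39000)² + (+0.39000)² + (+0.39000)² + (−0.91000)² + (+0.06000)² + (+0.06000)² + (−0.70000)² + (+0.39000)² + (+0.06000)² + (+0.39000)² + (−0.91000)² + (+0.39000)² = 3.06960
Variance = 3.06960 / 12 = 0.25580
SE* = √0.25580

SE* = 0.5058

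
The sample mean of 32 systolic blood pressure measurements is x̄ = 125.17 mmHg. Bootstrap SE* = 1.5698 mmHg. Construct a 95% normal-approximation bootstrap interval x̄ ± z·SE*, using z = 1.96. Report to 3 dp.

(122.093, 128.247)

Margin = 1.96 × 1.5698 = 3.0768
Interval: 125.17 ± 3.0768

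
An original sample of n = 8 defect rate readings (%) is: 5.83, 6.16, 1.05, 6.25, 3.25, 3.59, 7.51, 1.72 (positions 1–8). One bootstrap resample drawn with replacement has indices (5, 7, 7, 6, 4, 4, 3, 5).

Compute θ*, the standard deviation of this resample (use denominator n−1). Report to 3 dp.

θ* = 2.367

Resample values: 3.25, 7.51, 7.51, 3.59, 6.25, 6.25, 1.05, 3.25.
Mean = 4.8325; sum of squared deviations = 39.2163
s² = 39.2163 / 7 = 5.6023
s = √5.6023 = 2.367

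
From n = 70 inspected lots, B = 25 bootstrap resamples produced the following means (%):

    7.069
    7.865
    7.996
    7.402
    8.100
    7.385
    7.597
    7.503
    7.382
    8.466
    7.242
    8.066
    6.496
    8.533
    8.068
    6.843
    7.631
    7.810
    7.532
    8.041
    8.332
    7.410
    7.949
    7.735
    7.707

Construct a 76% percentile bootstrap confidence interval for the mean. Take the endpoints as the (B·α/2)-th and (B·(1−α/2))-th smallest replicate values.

Sorted replicates: 6.496, 6.843, 7.069, 7.242, 7.382, 7.385, 7.402, 7.410, 7.503, 7.532, 7.597, 7.631, 7.707, 7.735, 7.810, 7.865, 7.949, 7.996, 8.041, 8.066, 8.068, 8.100, 8.332, 8.466, 8.533
α = 0.24; lower rank = 25 × 0.120 = 3; upper rank = 25 × 0.880 = 22.
The 3rd smallest replicate is 7.069; the 22nd is 8.100.

(7.069, 8.100)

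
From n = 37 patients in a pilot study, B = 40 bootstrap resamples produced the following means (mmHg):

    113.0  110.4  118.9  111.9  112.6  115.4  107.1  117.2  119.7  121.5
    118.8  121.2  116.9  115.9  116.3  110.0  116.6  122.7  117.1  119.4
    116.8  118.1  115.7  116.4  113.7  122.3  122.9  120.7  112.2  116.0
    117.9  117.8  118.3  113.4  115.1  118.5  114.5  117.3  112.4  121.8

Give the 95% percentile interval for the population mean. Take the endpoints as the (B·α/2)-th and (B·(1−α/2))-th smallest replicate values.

(107.1, 122.7)

Sorted replicates: 107.1, 110.0, 110.4, 111.9, 112.2, 112.4, 112.6, 113.0, 113.4, 113.7, 114.5, 115.1, 115.4, 115.7, 115.9, 116.0, 116.3, 116.4, 116.6, 116.8, 116.9, 117.1, 117.2, 117.3, 117.8, 117.9, 118.1, 118.3, 118.5, 118.8, 118.9, 119.4, 119.7, 120.7, 121.2, 121.5, 121.8, 122.3, 122.7, 122.9
α = 0.05; lower rank = 40 × 0.025 = 1; upper rank = 40 × 0.975 = 39.
The 1st smallest replicate is 107.1; the 39th is 122.7.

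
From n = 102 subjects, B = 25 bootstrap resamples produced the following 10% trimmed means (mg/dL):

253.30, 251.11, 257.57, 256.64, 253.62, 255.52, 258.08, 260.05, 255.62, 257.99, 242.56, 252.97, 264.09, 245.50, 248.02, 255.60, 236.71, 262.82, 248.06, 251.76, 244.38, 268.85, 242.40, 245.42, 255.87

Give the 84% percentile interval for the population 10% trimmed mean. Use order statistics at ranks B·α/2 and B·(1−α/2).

(242.40, 262.82)

Sorted replicates: 236.71, 242.40, 242.56, 244.38, 245.42, 245.50, 248.02, 248.06, 251.11, 251.76, 252.97, 253.30, 253.62, 255.52, 255.60, 255.62, 255.87, 256.64, 257.57, 257.99, 258.08, 260.05, 262.82, 264.09, 268.85
α = 0.16; lower rank = 25 × 0.080 = 2; upper rank = 25 × 0.920 = 23.
The 2nd smallest replicate is 242.40; the 23rd is 262.82.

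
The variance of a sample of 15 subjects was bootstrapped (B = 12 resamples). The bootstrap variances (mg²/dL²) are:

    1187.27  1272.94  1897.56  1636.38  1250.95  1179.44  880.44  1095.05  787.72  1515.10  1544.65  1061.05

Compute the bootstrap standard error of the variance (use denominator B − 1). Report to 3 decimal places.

Bootstrap SE is the standard deviation of the 12 replicate variances.
Mean of replicates: (1187.27 + 1272.94 + 1897.56 + 1636.38 + 1250.95 + 1179.44 + 880.44 + 1095.05 + 787.72 + 1515.10 + 1544.65 + 1061.05) / 12 = 15308.5500 / 12 = 1275.7125
Sum of squared deviations: (−88.4425)² + (−2.7725)² + (+621.8475)² + (+360.6675)² + (−24.7625)² + (−96.2725)² + (−395.2725)² + (−180.6625)² + (−487.9925)² + (+239.3875)² + (+268.9375)² + (−214.6625)² = 1137216.4082
Variance = 1137216.4082 / 11 = 103383.3098
SE* = √103383.3098

SE* = 321.533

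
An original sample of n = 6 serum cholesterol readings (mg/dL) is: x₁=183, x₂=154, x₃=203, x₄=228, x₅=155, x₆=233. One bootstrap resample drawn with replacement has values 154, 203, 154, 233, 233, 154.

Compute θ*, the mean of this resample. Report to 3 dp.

θ* = 188.500

Mean = (154 + 203 + 154 + 233 + 233 + 154) / 6 = 1131.0 / 6 = 188.500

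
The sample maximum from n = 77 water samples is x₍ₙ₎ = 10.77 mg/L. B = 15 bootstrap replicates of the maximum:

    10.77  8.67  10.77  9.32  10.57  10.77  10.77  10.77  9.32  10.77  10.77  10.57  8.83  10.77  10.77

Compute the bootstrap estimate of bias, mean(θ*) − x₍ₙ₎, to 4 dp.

mean(θ*) = (10.77 + 8.67 + 10.77 + 9.32 + 10.57 + 10.77 + 10.77 + 10.77 + 9.32 + 10.77 + 10.77 + 10.57 + 8.83 + 10.77 + 10.77) / 15 = 10.28067
bias = 10.28067 − 10.77

bias = −0.4893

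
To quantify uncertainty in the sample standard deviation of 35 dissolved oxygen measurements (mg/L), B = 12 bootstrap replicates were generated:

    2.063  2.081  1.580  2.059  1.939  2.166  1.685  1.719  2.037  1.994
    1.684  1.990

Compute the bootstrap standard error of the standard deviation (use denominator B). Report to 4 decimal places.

SE* = 0.1865

Bootstrap SE is the standard deviation of the 12 replicate standard deviations.
Mean of replicates: (2.063 + 2.081 + 1.580 + 2.059 + 1.939 + 2.166 + 1.685 + 1.719 + 2.037 + 1.994 + 1.684 + 1.990) / 12 = 22.99700 / 12 = 1.91642
Sum of squared deviations: (+0.14658)² + (+0.16458)² + (−0.33642)² + (+0.14258)² + (+0.02258)² + (+0.24958)² + (−0.23142)² + (−0.19742)² + (+0.12058)² + (+0.07758)² + (−0.23242)² + (+0.07358)² = 0.41740
Variance = 0.41740 / 12 = 0.03478
SE* = √0.03478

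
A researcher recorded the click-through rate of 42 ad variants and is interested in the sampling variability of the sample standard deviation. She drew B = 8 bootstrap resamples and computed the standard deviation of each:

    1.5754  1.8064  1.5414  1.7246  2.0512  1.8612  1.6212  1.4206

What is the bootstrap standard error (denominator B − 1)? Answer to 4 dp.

SE* = 0.2022

Bootstrap SE is the standard deviation of the 8 replicate standard deviations.
Mean of replicates: (1.5754 + 1.8064 + 1.5414 + 1.7246 + 2.0512 + 1.8612 + 1.6212 + 1.4206) / 8 = 13.60200 / 8 = 1.70025
Sum of squared deviations: (−0.12485)² + (+0.10615)² + (−0.15885)² + (+0.02435)² + (+0.35095)² + (+0.16095)² + (−0.07905)² + (−0.27965)² = 0.28621
Variance = 0.28621 / 7 = 0.04089
SE* = √0.04089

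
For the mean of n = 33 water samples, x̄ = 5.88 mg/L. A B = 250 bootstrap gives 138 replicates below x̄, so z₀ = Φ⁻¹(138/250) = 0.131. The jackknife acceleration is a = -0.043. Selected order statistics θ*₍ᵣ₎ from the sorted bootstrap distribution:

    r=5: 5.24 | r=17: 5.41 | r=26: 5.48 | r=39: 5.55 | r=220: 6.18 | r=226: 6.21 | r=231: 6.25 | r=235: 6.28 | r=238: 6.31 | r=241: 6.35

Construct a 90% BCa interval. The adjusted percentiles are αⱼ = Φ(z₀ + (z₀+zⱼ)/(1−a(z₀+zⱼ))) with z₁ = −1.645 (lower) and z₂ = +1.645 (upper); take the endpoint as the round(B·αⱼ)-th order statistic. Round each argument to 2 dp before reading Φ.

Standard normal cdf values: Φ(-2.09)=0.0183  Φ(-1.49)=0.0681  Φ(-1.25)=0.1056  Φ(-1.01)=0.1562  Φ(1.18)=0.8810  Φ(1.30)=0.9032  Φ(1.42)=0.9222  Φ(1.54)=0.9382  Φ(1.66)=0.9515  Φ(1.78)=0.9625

Lower: z₀ + z₁ = 0.131 + (-1.645) = -1.514; 1 − a(z₀+z₁) = 1 − (-0.043)(-1.514) = 0.9349; argument = 0.131 + (-1.514)/0.9349 = -1.4884 → -1.49.
α₁ = Φ(-1.49) = 0.0681; rank = round(250 × 0.0681) = 17; θ*₍17₎ = 5.41.
Upper: z₀ + z₂ = 1.776; 1 − a(z₀+z₂) = 1.0764; argument = 1.7810 → 1.78; α₂ = 0.9625; rank = 241; θ*₍241₎ = 6.35.

(5.41, 6.35)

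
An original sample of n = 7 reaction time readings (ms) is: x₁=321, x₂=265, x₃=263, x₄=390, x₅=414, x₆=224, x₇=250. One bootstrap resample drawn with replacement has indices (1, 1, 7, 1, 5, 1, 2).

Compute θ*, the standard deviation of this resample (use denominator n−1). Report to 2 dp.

Resample values: 321, 321, 250, 321, 414, 321, 265.
Mean = 316.1429; sum of squared deviations = 16660.8571
s² = 16660.8571 / 6 = 2776.8095
s = √2776.8095 = 52.70

θ* = 52.70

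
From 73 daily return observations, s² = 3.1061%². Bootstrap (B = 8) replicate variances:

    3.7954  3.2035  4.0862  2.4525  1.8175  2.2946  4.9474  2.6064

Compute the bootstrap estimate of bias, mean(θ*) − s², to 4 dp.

bias = +0.0443

mean(θ*) = (3.7954 + 3.2035 + 4.0862 + 2.4525 + 1.8175 + 2.2946 + 4.9474 + 2.6064) / 8 = 3.15044
bias = 3.15044 − 3.1061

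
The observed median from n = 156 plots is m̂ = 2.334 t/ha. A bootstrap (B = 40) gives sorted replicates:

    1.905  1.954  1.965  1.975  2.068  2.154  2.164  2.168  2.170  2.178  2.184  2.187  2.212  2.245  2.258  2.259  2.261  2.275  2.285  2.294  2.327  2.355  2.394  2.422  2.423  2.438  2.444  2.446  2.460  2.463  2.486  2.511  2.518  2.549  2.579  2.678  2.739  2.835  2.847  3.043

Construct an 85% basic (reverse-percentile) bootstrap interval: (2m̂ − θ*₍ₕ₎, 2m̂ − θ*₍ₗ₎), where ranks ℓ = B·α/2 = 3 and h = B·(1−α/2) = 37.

Percentile endpoints at ranks 3 and 37: θ*₍3₎ = 1.965, θ*₍37₎ = 2.739.
Basic interval reflects these around m̂:
  lower = 2 × 2.334 − 2.739 = 1.929
  upper = 2 × 2.334 − 1.965 = 2.703

(1.929, 2.703)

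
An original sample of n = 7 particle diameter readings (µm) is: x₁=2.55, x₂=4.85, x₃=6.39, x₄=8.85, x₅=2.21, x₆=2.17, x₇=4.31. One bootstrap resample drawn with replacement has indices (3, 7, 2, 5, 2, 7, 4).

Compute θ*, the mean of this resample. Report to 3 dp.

Resample values: 6.39, 4.31, 4.85, 2.21, 4.85, 4.31, 8.85.
Mean = (6.39 + 4.31 + 4.85 + 2.21 + 4.85 + 4.31 + 8.85) / 7 = 35.770 / 7 = 5.110

θ* = 5.110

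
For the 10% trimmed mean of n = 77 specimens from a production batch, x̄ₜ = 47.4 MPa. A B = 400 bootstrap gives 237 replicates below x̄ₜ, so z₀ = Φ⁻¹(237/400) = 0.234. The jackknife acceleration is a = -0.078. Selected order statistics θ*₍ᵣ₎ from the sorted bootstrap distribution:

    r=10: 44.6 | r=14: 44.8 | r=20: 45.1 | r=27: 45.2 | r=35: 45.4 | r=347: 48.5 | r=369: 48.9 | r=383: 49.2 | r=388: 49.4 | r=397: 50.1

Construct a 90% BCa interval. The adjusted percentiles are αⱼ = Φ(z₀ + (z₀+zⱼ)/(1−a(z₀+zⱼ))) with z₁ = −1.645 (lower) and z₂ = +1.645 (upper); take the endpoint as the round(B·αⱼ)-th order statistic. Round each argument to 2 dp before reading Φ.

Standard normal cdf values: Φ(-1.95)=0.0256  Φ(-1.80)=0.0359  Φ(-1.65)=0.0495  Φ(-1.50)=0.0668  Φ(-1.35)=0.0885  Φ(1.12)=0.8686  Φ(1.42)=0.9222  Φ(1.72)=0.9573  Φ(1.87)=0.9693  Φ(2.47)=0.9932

(45.4, 49.4)

Lower: z₀ + z₁ = 0.234 + (-1.645) = -1.411; 1 − a(z₀+z₁) = 1 − (-0.078)(-1.411) = 0.8899; argument = 0.234 + (-1.411)/0.8899 = -1.3515 → -1.35.
α₁ = Φ(-1.35) = 0.0885; rank = round(400 × 0.0885) = 35; θ*₍35₎ = 45.4.
Upper: z₀ + z₂ = 1.879; 1 − a(z₀+z₂) = 1.1466; argument = 1.8728 → 1.87; α₂ = 0.9693; rank = 388; θ*₍388₎ = 49.4.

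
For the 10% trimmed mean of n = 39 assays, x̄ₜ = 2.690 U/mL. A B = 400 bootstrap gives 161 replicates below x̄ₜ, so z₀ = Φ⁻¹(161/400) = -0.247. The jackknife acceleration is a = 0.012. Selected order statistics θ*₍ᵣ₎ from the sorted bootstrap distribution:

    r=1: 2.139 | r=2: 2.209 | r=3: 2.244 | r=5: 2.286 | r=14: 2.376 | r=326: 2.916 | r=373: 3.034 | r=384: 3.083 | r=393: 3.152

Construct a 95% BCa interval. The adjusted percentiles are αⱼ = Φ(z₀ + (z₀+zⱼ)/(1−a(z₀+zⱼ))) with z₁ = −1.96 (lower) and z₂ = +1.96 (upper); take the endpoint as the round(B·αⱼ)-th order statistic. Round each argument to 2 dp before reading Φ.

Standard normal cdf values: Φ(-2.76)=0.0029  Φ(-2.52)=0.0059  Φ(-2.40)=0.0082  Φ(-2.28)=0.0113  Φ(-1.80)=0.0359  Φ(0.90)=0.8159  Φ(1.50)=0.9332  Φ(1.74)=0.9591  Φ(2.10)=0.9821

(2.244, 3.034)

Lower: z₀ + z₁ = -0.247 + (-1.960) = -2.207; 1 − a(z₀+z₁) = 1 − (0.012)(-2.207) = 1.0265; argument = -0.247 + (-2.207)/1.0265 = -2.3971 → -2.40.
α₁ = Φ(-2.40) = 0.0082; rank = round(400 × 0.0082) = 3; θ*₍3₎ = 2.244.
Upper: z₀ + z₂ = 1.713; 1 − a(z₀+z₂) = 0.9794; argument = 1.5020 → 1.50; α₂ = 0.9332; rank = 373; θ*₍373₎ = 3.034.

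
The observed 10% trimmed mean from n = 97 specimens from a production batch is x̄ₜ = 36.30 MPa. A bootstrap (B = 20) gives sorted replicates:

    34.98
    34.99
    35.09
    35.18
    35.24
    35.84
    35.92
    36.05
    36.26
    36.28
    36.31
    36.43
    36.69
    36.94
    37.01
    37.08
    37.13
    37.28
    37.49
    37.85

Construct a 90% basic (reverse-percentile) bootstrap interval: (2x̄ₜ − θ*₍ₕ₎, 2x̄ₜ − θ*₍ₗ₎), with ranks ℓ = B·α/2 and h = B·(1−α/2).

Percentile endpoints at ranks 1 and 19: θ*₍1₎ = 34.98, θ*₍19₎ = 37.49.
Basic interval reflects these around x̄ₜ:
  lower = 2 × 36.30 − 37.49 = 35.11
  upper = 2 × 36.30 − 34.98 = 37.62

(35.11, 37.62)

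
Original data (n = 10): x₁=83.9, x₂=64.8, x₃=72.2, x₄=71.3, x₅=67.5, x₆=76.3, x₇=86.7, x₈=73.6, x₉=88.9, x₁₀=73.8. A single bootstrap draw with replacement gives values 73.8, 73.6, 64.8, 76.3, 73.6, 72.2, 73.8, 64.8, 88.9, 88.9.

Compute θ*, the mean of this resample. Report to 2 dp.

Mean = (73.8 + 73.6 + 64.8 + 76.3 + 73.6 + 72.2 + 73.8 + 64.8 + 88.9 + 88.9) / 10 = 750.70 / 10 = 75.07

θ* = 75.07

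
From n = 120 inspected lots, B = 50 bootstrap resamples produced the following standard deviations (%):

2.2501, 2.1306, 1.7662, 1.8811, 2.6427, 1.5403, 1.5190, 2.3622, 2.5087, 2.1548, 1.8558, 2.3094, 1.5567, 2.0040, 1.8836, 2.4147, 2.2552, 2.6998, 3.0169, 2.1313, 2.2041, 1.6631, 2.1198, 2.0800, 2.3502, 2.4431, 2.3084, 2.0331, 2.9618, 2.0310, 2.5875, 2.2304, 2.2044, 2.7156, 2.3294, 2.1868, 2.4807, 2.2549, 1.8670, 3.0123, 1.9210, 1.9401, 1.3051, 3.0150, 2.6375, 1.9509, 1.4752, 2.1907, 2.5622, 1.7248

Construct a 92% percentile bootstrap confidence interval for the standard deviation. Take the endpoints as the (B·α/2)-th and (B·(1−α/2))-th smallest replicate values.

Sorted replicates: 1.3051, 1.4752, 1.5190, 1.5403, 1.5567, 1.6631, 1.7248, 1.7662, 1.8558, 1.8670, 1.8811, 1.8836, 1.9210, 1.9401, 1.9509, 2.0040, 2.0310, 2.0331, 2.0800, 2.1198, 2.1306, 2.1313, 2.1548, 2.1868, 2.1907, 2.2041, 2.2044, 2.2304, 2.2501, 2.2549, 2.2552, 2.3084, 2.3094, 2.3294, 2.3502, 2.3622, 2.4147, 2.4431, 2.4807, 2.5087, 2.5622, 2.5875, 2.6375, 2.6427, 2.6998, 2.7156, 2.9618, 3.0123, 3.0150, 3.0169
α = 0.08; lower rank = 50 × 0.040 = 2; upper rank = 50 × 0.960 = 48.
The 2nd smallest replicate is 1.4752; the 48th is 3.0123.

(1.4752, 3.0123)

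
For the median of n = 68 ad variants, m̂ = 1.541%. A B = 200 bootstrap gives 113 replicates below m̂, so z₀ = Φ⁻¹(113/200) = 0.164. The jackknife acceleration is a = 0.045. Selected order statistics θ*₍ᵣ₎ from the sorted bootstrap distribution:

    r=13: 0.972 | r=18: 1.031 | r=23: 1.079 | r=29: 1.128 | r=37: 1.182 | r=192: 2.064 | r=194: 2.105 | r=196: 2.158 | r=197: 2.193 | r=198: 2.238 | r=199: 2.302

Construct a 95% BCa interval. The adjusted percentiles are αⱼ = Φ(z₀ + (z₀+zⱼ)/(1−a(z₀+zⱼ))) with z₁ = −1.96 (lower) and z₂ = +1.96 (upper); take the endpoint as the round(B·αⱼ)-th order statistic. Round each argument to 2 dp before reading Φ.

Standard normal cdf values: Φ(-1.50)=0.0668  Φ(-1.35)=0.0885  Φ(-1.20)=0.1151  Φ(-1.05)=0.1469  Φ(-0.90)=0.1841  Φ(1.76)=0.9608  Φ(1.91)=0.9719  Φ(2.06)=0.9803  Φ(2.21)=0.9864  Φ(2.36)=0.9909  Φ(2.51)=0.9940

Lower: z₀ + z₁ = 0.164 + (-1.960) = -1.796; 1 − a(z₀+z₁) = 1 − (0.045)(-1.796) = 1.0808; argument = 0.164 + (-1.796)/1.0808 = -1.4977 → -1.50.
α₁ = Φ(-1.50) = 0.0668; rank = round(200 × 0.0668) = 13; θ*₍13₎ = 0.972.
Upper: z₀ + z₂ = 2.124; 1 − a(z₀+z₂) = 0.9044; argument = 2.5125 → 2.51; α₂ = 0.9940; rank = 199; θ*₍199₎ = 2.302.

(0.972, 2.302)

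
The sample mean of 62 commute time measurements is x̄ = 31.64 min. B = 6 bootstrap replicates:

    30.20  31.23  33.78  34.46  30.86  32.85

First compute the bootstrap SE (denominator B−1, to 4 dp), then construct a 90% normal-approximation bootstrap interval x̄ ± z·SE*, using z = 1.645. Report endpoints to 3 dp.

Mean of replicates = 32.2300; sum of squared deviations = 14.7576; SE* = √(14.7576/5) = 1.7180
Margin = 1.645 × 1.7180 = 2.8261
Interval: 31.64 ± 2.8261

(28.814, 34.466)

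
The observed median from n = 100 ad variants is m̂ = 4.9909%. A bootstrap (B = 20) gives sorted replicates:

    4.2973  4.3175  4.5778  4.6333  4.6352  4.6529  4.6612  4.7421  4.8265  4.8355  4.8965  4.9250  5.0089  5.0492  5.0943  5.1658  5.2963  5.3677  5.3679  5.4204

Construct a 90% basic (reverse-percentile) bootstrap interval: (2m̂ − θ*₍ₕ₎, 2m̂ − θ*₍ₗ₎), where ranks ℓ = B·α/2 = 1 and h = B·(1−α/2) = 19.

(4.6139, 5.6845)

Percentile endpoints at ranks 1 and 19: θ*₍1₎ = 4.2973, θ*₍19₎ = 5.3679.
Basic interval reflects these around m̂:
  lower = 2 × 4.9909 − 5.3679 = 4.6139
  upper = 2 × 4.9909 − 4.2973 = 5.6845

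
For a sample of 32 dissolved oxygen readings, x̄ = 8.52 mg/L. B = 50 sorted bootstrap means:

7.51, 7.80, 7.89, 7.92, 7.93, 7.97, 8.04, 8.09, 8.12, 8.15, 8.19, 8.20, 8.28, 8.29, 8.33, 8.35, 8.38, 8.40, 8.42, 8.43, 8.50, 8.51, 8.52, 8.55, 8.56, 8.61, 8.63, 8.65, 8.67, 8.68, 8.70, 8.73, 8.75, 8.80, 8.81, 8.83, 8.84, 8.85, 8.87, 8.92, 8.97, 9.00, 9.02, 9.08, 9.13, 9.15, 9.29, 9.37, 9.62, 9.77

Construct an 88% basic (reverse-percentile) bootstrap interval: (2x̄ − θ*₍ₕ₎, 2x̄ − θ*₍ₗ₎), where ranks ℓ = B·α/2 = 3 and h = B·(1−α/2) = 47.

(7.75, 9.15)

Percentile endpoints at ranks 3 and 47: θ*₍3₎ = 7.89, θ*₍47₎ = 9.29.
Basic interval reflects these around x̄:
  lower = 2 × 8.52 − 9.29 = 7.75
  upper = 2 × 8.52 − 7.89 = 9.15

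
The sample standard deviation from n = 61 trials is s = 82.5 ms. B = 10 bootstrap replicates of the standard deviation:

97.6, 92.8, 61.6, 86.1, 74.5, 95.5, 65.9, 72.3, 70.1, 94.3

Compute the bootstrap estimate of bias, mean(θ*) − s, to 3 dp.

mean(θ*) = (97.6 + 92.8 + 61.6 + 86.1 + 74.5 + 95.5 + 65.9 + 72.3 + 70.1 + 94.3) / 10 = 81.0700
bias = 81.0700 − 82.5

bias = −1.430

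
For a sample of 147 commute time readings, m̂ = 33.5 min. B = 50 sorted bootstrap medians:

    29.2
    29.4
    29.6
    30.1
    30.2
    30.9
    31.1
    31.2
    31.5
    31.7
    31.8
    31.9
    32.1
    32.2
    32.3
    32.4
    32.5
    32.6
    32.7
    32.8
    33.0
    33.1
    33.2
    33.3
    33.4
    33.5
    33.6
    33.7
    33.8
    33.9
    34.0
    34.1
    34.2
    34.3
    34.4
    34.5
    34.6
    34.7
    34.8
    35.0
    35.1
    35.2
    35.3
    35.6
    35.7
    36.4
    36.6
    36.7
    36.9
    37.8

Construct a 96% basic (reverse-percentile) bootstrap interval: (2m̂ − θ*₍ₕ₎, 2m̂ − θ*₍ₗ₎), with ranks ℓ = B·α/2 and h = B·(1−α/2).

(30.1, 37.8)

Percentile endpoints at ranks 1 and 49: θ*₍1₎ = 29.2, θ*₍49₎ = 36.9.
Basic interval reflects these around m̂:
  lower = 2 × 33.5 − 36.9 = 30.1
  upper = 2 × 33.5 − 29.2 = 37.8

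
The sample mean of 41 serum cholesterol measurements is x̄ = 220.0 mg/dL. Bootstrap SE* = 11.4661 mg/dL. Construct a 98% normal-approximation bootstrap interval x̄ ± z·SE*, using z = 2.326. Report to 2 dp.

(193.33, 246.67)

Margin = 2.326 × 11.4661 = 26.670
Interval: 220.0 ± 26.670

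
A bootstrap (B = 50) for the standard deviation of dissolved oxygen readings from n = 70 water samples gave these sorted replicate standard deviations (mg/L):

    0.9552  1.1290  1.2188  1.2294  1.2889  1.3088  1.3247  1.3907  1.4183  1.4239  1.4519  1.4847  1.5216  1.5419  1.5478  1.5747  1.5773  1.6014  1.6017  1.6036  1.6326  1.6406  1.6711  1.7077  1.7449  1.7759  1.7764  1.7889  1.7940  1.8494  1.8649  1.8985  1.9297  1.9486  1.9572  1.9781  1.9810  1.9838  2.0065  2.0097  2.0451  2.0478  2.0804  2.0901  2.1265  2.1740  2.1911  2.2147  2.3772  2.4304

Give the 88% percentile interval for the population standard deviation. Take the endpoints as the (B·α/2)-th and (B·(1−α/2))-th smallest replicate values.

α = 0.12; lower rank = 50 × 0.060 = 3; upper rank = 50 × 0.940 = 47.
The 3rd smallest replicate is 1.2188; the 47th is 2.1911.

(1.2188, 2.1911)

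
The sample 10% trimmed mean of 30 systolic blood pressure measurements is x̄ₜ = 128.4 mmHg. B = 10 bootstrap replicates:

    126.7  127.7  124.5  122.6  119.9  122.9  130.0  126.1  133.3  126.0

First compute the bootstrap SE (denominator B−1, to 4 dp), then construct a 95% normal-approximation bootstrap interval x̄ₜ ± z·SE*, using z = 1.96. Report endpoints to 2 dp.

(120.86, 135.94)

Mean of replicates = 125.9700; sum of squared deviations = 133.3010; SE* = √(133.3010/9) = 3.8485
Margin = 1.96 × 3.8485 = 7.543
Interval: 128.4 ± 7.543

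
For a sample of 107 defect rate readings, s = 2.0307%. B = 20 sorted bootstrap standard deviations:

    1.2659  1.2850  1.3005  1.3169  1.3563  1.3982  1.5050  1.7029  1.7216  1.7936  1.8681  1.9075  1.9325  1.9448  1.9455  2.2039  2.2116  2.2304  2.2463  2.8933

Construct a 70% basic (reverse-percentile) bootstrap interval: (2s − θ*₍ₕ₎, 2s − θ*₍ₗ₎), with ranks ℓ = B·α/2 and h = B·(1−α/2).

Percentile endpoints at ranks 3 and 17: θ*₍3₎ = 1.3005, θ*₍17₎ = 2.2116.
Basic interval reflects these around s:
  lower = 2 × 2.0307 − 2.2116 = 1.8498
  upper = 2 × 2.0307 − 1.3005 = 2.7609

(1.8498, 2.7609)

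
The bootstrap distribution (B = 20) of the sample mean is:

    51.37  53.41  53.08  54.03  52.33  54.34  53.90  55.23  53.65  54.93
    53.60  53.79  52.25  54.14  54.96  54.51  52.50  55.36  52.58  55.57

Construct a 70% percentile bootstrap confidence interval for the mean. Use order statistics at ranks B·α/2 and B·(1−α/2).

Sorted replicates: 51.37, 52.25, 52.33, 52.50, 52.58, 53.08, 53.41, 53.60, 53.65, 53.79, 53.90, 54.03, 54.14, 54.34, 54.51, 54.93, 54.96, 55.23, 55.36, 55.57
α = 0.30; lower rank = 20 × 0.150 = 3; upper rank = 20 × 0.850 = 17.
The 3rd smallest replicate is 52.33; the 17th is 54.96.

(52.33, 54.96)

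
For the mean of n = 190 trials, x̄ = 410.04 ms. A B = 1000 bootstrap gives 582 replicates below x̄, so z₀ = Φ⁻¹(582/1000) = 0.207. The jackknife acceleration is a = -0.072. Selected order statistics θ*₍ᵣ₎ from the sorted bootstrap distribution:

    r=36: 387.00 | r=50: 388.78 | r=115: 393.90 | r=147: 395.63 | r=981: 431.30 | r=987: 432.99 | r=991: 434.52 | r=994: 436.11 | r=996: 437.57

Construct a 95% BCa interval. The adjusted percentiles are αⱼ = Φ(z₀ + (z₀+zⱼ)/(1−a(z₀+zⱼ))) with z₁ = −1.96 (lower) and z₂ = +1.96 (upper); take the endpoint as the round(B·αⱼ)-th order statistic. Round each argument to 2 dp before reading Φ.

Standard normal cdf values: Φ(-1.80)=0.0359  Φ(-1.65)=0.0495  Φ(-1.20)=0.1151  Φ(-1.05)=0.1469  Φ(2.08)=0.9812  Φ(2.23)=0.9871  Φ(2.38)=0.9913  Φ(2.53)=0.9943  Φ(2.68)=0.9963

(387.00, 431.30)

Lower: z₀ + z₁ = 0.207 + (-1.960) = -1.753; 1 − a(z₀+z₁) = 1 − (-0.072)(-1.753) = 0.8738; argument = 0.207 + (-1.753)/0.8738 = -1.7992 → -1.80.
α₁ = Φ(-1.80) = 0.0359; rank = round(1000 × 0.0359) = 36; θ*₍36₎ = 387.00.
Upper: z₀ + z₂ = 2.167; 1 − a(z₀+z₂) = 1.1560; argument = 2.0815 → 2.08; α₂ = 0.9812; rank = 981; θ*₍981₎ = 431.30.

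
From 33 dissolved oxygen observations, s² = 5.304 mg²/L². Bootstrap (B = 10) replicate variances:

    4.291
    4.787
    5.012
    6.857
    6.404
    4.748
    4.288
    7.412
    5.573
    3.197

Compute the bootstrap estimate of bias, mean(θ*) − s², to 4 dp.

mean(θ*) = (4.291 + 4.787 + 5.012 + 6.857 + 6.404 + 4.748 + 4.288 + 7.412 + 5.573 + 3.197) / 10 = 5.25690
bias = 5.25690 − 5.304

bias = −0.0471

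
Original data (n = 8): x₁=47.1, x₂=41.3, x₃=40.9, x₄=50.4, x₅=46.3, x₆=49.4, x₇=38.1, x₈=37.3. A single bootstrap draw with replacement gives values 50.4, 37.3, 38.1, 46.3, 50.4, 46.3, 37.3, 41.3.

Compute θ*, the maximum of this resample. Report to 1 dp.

Maximum = 50.4

θ* = 50.4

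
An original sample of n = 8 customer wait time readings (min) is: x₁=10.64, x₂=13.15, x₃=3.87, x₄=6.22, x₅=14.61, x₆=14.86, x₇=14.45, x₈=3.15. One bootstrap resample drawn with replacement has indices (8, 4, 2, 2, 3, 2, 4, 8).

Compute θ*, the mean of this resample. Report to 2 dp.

θ* = 7.76

Resample values: 3.15, 6.22, 13.15, 13.15, 3.87, 13.15, 6.22, 3.15.
Mean = (3.15 + 6.22 + 13.15 + 13.15 + 3.87 + 13.15 + 6.22 + 3.15) / 8 = 62.060 / 8 = 7.76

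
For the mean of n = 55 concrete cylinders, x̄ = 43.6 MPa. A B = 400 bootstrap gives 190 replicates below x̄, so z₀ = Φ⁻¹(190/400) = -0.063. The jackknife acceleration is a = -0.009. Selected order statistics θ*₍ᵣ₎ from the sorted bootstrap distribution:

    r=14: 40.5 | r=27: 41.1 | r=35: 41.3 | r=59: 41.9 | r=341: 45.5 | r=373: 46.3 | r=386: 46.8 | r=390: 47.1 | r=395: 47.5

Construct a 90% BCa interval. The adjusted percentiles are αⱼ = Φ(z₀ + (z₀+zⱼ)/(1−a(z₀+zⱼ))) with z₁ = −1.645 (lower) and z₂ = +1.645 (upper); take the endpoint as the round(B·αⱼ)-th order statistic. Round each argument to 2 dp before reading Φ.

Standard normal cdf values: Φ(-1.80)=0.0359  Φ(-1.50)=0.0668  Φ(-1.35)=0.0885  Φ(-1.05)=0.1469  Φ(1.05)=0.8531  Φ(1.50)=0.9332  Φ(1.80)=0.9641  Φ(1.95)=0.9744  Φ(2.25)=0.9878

Lower: z₀ + z₁ = -0.063 + (-1.645) = -1.708; 1 − a(z₀+z₁) = 1 − (-0.009)(-1.708) = 0.9846; argument = -0.063 + (-1.708)/0.9846 = -1.7977 → -1.80.
α₁ = Φ(-1.80) = 0.0359; rank = round(400 × 0.0359) = 14; θ*₍14₎ = 40.5.
Upper: z₀ + z₂ = 1.582; 1 − a(z₀+z₂) = 1.0142; argument = 1.4968 → 1.50; α₂ = 0.9332; rank = 373; θ*₍373₎ = 46.3.

(40.5, 46.3)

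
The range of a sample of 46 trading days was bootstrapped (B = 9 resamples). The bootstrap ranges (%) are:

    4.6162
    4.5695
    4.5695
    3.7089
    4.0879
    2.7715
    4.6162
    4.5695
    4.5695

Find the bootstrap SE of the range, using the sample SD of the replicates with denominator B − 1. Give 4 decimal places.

Bootstrap SE is the standard deviation of the 9 replicate ranges.
Mean of replicates: (4.6162 + 4.5695 + 4.5695 + 3.7089 + 4.0879 + 2.7715 + 4.6162 + 4.5695 + 4.5695) / 9 = 38.07870 / 9 = 4.23097
Sum of squared deviations: (+0.38523)² + (+0.33853)² + (+0.33853)² + (−0.52207)² + (−0.14307)² + (−1.45947)² + (+0.38523)² + (+0.33853)² + (+0.33853)² = 3.17829
Variance = 3.17829 / 8 = 0.39729
SE* = √0.39729

SE* = 0.6303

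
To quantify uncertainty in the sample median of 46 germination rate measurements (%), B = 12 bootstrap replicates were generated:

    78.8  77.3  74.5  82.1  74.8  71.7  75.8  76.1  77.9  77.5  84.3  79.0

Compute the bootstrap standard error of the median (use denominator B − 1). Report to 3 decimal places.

SE* = 3.389

Bootstrap SE is the standard deviation of the 12 replicate medians.
Mean of replicates: (78.8 + 77.3 + 74.5 + 82.1 + 74.8 + 71.7 + 75.8 + 76.1 + 77.9 + 77.5 + 84.3 + 79.0) / 12 = 929.8000 / 12 = 77.4833
Sum of squared deviations: (+1.3167)² + (−0.1833)² + (−2.9833)² + (+4.6167)² + (−2.6833)² + (−5.7833)² + (−1.6833)² + (−1.3833)² + (+0.4167)² + (+0.0167)² + (+6.8167)² + (+1.5167)² = 126.3167
Variance = 126.3167 / 11 = 11.4833
SE* = √11.4833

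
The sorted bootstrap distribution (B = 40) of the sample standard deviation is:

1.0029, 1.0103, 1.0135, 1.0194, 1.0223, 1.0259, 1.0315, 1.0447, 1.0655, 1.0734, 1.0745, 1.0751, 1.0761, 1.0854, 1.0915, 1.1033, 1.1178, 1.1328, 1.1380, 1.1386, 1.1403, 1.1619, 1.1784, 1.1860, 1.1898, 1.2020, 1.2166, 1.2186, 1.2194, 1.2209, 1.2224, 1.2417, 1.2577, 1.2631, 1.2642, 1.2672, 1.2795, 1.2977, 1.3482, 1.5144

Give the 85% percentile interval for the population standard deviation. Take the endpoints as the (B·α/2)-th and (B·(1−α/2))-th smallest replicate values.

α = 0.15; lower rank = 40 × 0.075 = 3; upper rank = 40 × 0.925 = 37.
The 3rd smallest replicate is 1.0135; the 37th is 1.2795.

(1.0135, 1.2795)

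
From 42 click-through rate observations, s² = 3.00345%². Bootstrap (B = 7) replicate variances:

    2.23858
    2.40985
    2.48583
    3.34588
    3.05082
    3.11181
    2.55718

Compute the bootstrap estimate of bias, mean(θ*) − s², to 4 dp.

mean(θ*) = (2.23858 + 2.40985 + 2.48583 + 3.34588 + 3.05082 + 3.11181 + 2.55718) / 7 = 2.74285
bias = 2.74285 − 3.00345

bias = −0.2606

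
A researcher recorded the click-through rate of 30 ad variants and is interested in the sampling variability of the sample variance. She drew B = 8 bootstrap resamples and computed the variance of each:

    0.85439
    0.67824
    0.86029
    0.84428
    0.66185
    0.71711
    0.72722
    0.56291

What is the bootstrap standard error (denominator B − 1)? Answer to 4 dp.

Bootstrap SE is the standard deviation of the 8 replicate variances.
Mean of replicates: (0.85439 + 0.67824 + 0.86029 + 0.84428 + 0.66185 + 0.71711 + 0.72722 + 0.56291) / 8 = 5.906290 / 8 = 0.738286
Sum of squared deviations: (+0.116104)² + (−0.060046)² + (+0.122004)² + (+0.105994)² + (−0.076436)² + (−0.021176)² + (−0.011066)² + (−0.175376)² = 0.080375
Variance = 0.080375 / 7 = 0.011482
SE* = √0.011482

SE* = 0.1072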